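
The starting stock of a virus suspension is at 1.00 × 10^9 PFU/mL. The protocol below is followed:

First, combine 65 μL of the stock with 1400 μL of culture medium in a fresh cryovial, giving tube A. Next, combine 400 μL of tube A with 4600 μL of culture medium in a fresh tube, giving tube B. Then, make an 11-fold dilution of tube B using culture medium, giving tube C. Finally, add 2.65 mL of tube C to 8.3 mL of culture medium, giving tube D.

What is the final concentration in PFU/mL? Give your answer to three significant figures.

7.81 × 10^4 PFU/mL

Step 1: 65 μL + 1400 μL = 1465 μL total → factor 1465/65 = 22.538
Step 2: 400 μL + 4600 μL = 5000 μL total → factor 5000/400 = 12.5
Step 3: 11-fold → factor 11
Step 4: 2.65 mL + 8.3 mL = 10.95 mL total → factor 10.95/2.65 = 4.1321
Overall dilution factor = 22.538 × 12.5 × 11 × 4.1321 = 12805
Final = 1.00 × 10^9 PFU/mL / 12805 = 7.81 × 10^4 PFU/mL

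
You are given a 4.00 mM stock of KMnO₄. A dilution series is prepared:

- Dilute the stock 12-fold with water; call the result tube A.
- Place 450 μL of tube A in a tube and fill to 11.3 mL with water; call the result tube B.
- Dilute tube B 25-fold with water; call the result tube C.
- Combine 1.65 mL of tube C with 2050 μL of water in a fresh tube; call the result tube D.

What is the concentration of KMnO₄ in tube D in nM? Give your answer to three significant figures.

Step 1: 12-fold → factor 12
Step 2: 450 μL brought to 11.3 mL → factor 11300/450 = 25.111
Step 3: 25-fold → factor 25
Step 4: 1.65 mL + 2050 μL = 3.7 mL total → factor 3.7/1.65 = 2.2424
Overall dilution factor = 12 × 25.111 × 25 × 2.2424 = 16893
Final = 4.00 mM / 16893 = 0.0002368 mM = 237 nM

237 nM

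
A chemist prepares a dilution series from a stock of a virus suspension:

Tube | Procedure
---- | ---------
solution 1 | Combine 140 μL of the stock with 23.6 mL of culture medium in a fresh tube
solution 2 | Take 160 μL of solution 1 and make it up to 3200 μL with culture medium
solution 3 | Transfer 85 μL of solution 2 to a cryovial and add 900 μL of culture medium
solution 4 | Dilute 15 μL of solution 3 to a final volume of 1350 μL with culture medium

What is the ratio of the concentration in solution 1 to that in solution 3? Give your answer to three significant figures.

Step 1: 140 μL + 23.6 mL = 23740 μL total → factor 23740/140 = 169.57
Step 2: 160 μL brought to 3200 μL → factor 3200/160 = 20
Step 3: 85 μL + 900 μL = 985 μL total → factor 985/85 = 11.588
Dilution factor to solution 1 = 169.57; to solution 3 = 39301
[solution 1]/[solution 3] = (factor to solution 3)/(factor to solution 1) = 39301/169.57 = 232

232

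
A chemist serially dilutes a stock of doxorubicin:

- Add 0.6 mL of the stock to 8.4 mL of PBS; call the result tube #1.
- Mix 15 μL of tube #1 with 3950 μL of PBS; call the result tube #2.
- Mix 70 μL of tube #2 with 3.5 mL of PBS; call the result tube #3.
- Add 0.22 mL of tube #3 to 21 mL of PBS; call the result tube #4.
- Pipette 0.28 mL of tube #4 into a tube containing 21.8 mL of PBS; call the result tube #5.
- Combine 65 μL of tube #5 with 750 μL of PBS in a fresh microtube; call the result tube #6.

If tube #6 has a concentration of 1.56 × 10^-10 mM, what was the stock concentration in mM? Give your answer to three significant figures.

Step 1: 0.6 mL + 8.4 mL = 9 mL total → factor 9/0.6 = 15
Step 2: 15 μL + 3950 μL = 3965 μL total → factor 3965/15 = 264.33
Step 3: 70 μL + 3.5 mL = 3570 μL total → factor 3570/70 = 51
Step 4: 0.22 mL + 21 mL = 21.22 mL total → factor 21.22/0.22 = 96.455
Step 5: 0.28 mL + 21.8 mL = 22.08 mL total → factor 22.08/0.28 = 78.857
Step 6: 65 μL + 750 μL = 815 μL total → factor 815/65 = 12.538
Overall dilution factor = 15 × 264.33 × 51 × 96.455 × 78.857 × 12.538 = 1.9285 × 10^10
Stock = 1.56 × 10^-10 mM × 1.9285 × 10^10 = 3.01 mM

3.01 mM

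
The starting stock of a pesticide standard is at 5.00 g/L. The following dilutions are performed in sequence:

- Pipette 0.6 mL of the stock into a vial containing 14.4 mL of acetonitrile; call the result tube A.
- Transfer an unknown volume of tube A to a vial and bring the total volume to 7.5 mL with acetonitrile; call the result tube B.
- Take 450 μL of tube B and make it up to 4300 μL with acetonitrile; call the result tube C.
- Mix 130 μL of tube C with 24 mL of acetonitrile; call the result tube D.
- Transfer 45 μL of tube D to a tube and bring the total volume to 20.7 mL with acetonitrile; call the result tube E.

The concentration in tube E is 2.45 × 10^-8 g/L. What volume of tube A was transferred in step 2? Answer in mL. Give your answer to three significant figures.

Step 1: 0.6 mL + 14.4 mL = 15 mL total → factor 15/0.6 = 25
Step 2: v brought to 7.5 mL → factor = 7.5 mL/v
Step 3: 450 μL brought to 4300 μL → factor 4300/450 = 9.5556
Step 4: 130 μL + 24 mL = 24130 μL total → factor 24130/130 = 185.62
Step 5: 45 μL brought to 20.7 mL → factor 20700/45 = 460
Product of known-step factors = 2.0397 × 10^7
Overall factor = 5.00 g/L / (2.45 × 10^-8 g/L) = 2.0408 × 10^8
Step-2 factor = 2.0408 × 10^8 / 2.0397 × 10^7 = 10.005
v = 7.5 mL / 10.005 = 0.750 mL

0.750 mL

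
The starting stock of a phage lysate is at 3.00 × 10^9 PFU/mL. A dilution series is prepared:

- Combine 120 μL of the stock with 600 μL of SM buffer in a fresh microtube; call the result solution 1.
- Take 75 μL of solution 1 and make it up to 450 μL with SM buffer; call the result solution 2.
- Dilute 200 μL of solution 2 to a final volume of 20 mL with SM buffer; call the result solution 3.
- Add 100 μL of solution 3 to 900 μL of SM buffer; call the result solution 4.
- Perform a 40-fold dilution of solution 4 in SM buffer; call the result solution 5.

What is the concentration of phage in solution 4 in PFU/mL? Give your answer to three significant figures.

Step 1: 120 μL + 600 μL = 720 μL total → factor 720/120 = 6
Step 2: 75 μL brought to 450 μL → factor 450/75 = 6
Step 3: 200 μL brought to 20 mL → factor 20000/200 = 100
Step 4: 100 μL + 900 μL = 1000 μL total → factor 1000/100 = 10
Dilution factor through solution 4 = 6 × 6 × 100 × 10 = 36000
[solution 4] = 3.00 × 10^9 PFU/mL / 36000 = 8.33 × 10^4 PFU/mL

8.33 × 10^4 PFU/mL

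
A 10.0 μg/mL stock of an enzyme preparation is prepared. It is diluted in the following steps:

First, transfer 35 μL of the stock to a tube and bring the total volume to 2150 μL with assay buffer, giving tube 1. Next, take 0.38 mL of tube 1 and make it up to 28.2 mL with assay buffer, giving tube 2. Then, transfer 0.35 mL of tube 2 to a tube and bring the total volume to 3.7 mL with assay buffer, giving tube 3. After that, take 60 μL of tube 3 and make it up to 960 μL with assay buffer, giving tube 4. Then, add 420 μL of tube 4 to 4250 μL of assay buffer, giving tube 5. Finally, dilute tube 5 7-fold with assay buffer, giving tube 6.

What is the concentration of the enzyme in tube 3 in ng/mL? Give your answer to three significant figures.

Step 1: 35 μL brought to 2150 μL → factor 2150/35 = 61.429
Step 2: 0.38 mL brought to 28.2 mL → factor 28.2/0.38 = 74.211
Step 3: 0.35 mL brought to 3.7 mL → factor 3.7/0.35 = 10.571
Dilution factor through tube 3 = 61.429 × 74.211 × 10.571 = 48191
[tube 3] = 10.0 μg/mL / 48191 = 0.0002075 μg/mL = 0.208 ng/mL

0.208 ng/mL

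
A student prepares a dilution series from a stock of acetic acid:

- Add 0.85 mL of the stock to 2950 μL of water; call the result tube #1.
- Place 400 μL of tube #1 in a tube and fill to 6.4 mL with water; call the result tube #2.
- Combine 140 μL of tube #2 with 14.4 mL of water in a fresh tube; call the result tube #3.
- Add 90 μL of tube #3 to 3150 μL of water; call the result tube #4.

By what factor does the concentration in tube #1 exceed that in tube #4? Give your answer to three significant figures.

Step 1: 0.85 mL + 2950 μL = 3.8 mL total → factor 3.8/0.85 = 4.4706
Step 2: 400 μL brought to 6.4 mL → factor 6400/400 = 16
Step 3: 140 μL + 14.4 mL = 14540 μL total → factor 14540/140 = 103.86
Step 4: 90 μL + 3150 μL = 3240 μL total → factor 3240/90 = 36
Dilution factor to tube #1 = 4.4706; to tube #4 = 2.6744 × 10^5
[tube #1]/[tube #4] = (factor to tube #4)/(factor to tube #1) = 2.6744 × 10^5/4.4706 = 5.98 × 10^4

5.98 × 10^4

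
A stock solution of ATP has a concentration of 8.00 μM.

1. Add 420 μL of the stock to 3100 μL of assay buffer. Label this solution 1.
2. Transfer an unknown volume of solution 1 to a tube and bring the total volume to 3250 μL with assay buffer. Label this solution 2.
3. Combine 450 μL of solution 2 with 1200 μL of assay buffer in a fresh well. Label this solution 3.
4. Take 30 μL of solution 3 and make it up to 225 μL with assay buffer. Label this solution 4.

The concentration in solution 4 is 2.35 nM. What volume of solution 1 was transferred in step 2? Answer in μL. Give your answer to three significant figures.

Step 1: 420 μL + 3100 μL = 3520 μL total → factor 3520/420 = 8.381
Step 2: v brought to 3250 μL → factor = 3250 μL/v
Step 3: 450 μL + 1200 μL = 1650 μL total → factor 1650/450 = 3.6667
Step 4: 30 μL brought to 225 μL → factor 225/30 = 7.5
Product of known-step factors = 230.48
Overall factor = 8.00 μM / (2.35 nM) = 3404.3
Step-2 factor = 3404.3 / 230.48 = 14.771
v = 3250 μL / 14.771 = 220 μL

220 μL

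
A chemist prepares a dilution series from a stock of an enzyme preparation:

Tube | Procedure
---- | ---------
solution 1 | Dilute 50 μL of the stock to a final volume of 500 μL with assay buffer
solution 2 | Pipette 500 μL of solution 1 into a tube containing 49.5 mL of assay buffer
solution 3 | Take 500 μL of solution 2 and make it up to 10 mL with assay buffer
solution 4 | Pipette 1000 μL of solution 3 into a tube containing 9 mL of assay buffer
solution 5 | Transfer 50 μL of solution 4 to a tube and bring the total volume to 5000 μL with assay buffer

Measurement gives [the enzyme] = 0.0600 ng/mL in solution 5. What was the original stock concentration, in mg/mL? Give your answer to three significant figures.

1.20 mg/mL

Step 1: 50 μL brought to 500 μL → factor 500/50 = 10
Step 2: 500 μL + 49.5 mL = 50000 μL total → factor 50000/500 = 100
Step 3: 500 μL brought to 10 mL → factor 10000/500 = 20
Step 4: 1000 μL + 9 mL = 10000 μL total → factor 10000/1000 = 10
Step 5: 50 μL brought to 5000 μL → factor 5000/50 = 100
Overall dilution factor = 10 × 100 × 20 × 10 × 100 = 2 × 10^7
Stock = 0.0600 ng/mL × 2 × 10^7 = 1.200 × 10^6 ng/mL = 1.20 mg/mL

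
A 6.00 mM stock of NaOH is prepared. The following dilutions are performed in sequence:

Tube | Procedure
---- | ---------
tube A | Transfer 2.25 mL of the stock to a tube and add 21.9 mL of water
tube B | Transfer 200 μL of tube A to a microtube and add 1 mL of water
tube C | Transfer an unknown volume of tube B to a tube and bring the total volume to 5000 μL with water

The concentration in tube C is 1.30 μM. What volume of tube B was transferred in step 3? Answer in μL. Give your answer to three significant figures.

Step 1: 2.25 mL + 21.9 mL = 24.15 mL total → factor 24.15/2.25 = 10.733
Step 2: 200 μL + 1 mL = 1200 μL total → factor 1200/200 = 6
Step 3: v brought to 5000 μL → factor = 5000 μL/v
Product of known-step factors = 64.4
Overall factor = 6.00 mM / (1.30 μM) = 4615.4
Step-3 factor = 4615.4 / 64.4 = 71.667
v = 5000 μL / 71.667 = 69.8 μL

69.8 μL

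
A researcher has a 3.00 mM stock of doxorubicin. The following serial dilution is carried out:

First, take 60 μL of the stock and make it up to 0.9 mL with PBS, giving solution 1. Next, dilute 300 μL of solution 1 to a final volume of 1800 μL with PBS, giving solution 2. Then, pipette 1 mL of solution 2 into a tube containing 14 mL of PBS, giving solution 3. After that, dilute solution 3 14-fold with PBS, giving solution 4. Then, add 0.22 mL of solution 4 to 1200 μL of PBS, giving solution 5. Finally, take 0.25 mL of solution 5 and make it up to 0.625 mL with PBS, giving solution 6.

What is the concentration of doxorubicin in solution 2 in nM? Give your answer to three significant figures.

3.33 × 10^4 nM

Step 1: 60 μL brought to 0.9 mL → factor 900/60 = 15
Step 2: 300 μL brought to 1800 μL → factor 1800/300 = 6
Dilution factor through solution 2 = 15 × 6 = 90
[solution 2] = 3.00 mM / 90 = 0.03333 mM = 3.33 × 10^4 nM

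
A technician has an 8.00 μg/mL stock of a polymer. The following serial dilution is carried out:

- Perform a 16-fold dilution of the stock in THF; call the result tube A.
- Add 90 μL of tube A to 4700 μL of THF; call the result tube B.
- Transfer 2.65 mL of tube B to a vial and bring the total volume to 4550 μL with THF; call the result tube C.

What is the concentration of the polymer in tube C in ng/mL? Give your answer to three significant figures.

5.47 ng/mL

Step 1: 16-fold → factor 16
Step 2: 90 μL + 4700 μL = 4790 μL total → factor 4790/90 = 53.222
Step 3: 2.65 mL brought to 4550 μL → factor 4.55/2.65 = 1.717
Overall dilution factor = 16 × 53.222 × 1.717 = 1462.1
Final = 8.00 μg/mL / 1462.1 = 0.005472 μg/mL = 5.47 ng/mL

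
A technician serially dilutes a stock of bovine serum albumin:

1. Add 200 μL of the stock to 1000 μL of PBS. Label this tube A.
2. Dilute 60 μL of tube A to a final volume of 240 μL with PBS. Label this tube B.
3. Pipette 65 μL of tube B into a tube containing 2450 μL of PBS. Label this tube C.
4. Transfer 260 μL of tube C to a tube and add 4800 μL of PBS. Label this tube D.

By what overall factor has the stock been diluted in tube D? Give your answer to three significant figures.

1.81 × 10^4

Step 1: 200 μL + 1000 μL = 1200 μL total → factor 1200/200 = 6
Step 2: 60 μL brought to 240 μL → factor 240/60 = 4
Step 3: 65 μL + 2450 μL = 2515 μL total → factor 2515/65 = 38.692
Step 4: 260 μL + 4800 μL = 5060 μL total → factor 5060/260 = 19.462
Overall dilution factor = 6 × 4 × 38.692 × 19.462 = 18072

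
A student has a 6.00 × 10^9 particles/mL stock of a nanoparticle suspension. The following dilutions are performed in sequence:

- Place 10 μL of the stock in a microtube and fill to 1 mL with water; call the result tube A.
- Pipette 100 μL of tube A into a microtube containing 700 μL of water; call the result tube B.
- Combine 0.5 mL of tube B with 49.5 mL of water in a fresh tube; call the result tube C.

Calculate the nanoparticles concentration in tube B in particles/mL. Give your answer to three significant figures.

Step 1: 10 μL brought to 1 mL → factor 1000/10 = 100
Step 2: 100 μL + 700 μL = 800 μL total → factor 800/100 = 8
Dilution factor through tube B = 100 × 8 = 800
[tube B] = 6.00 × 10^9 particles/mL / 800 = 7.50 × 10^6 particles/mL

7.50 × 10^6 particles/mL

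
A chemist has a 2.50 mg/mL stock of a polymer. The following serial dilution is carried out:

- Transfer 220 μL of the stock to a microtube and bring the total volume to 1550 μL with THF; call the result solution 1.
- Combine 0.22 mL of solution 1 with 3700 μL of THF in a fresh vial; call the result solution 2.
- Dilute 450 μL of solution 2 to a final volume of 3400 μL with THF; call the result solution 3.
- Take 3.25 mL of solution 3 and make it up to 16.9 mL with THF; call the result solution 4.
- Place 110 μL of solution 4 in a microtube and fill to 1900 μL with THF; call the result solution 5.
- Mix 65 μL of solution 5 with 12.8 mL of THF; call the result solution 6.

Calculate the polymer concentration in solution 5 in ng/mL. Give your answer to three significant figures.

Step 1: 220 μL brought to 1550 μL → factor 1550/220 = 7.0455
Step 2: 0.22 mL + 3700 μL = 3.92 mL total → factor 3.92/0.22 = 17.818
Step 3: 450 μL brought to 3400 μL → factor 3400/450 = 7.5556
Step 4: 3.25 mL brought to 16.9 mL → factor 16.9/3.25 = 5.2
Step 5: 110 μL brought to 1900 μL → factor 1900/110 = 17.273
Dilution factor through solution 5 = 7.0455 × 17.818 × 7.5556 × 5.2 × 17.273 = 85193
[solution 5] = 2.50 mg/mL / 85193 = 2.935 × 10^-5 mg/mL = 29.3 ng/mL

29.3 ng/mL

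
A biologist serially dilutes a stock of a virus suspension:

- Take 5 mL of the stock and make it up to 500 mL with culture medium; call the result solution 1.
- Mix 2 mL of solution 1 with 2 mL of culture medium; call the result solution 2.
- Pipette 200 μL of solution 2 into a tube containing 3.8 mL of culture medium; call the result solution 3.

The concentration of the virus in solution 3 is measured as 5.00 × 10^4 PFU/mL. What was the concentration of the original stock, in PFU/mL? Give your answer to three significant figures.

2.00 × 10^8 PFU/mL

Step 1: 5 mL brought to 500 mL → factor 500/5 = 100
Step 2: 2 mL + 2 mL = 4 mL total → factor 4/2 = 2
Step 3: 200 μL + 3.8 mL = 4000 μL total → factor 4000/200 = 20
Overall dilution factor = 100 × 2 × 20 = 4000
Stock = 5.00 × 10^4 PFU/mL × 4000 = 2.00 × 10^8 PFU/mL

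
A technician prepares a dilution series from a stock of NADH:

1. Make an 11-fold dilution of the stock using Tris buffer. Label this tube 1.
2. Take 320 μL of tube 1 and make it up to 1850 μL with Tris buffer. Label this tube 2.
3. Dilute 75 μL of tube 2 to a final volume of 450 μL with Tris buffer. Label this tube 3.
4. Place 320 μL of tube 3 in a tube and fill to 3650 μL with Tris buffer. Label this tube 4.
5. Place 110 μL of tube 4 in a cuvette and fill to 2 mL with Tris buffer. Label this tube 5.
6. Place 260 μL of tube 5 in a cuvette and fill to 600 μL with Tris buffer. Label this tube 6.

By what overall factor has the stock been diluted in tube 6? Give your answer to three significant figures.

1.83 × 10^5

Step 1: 11-fold → factor 11
Step 2: 320 μL brought to 1850 μL → factor 1850/320 = 5.7812
Step 3: 75 μL brought to 450 μL → factor 450/75 = 6
Step 4: 320 μL brought to 3650 μL → factor 3650/320 = 11.406
Step 5: 110 μL brought to 2 mL → factor 2000/110 = 18.182
Step 6: 260 μL brought to 600 μL → factor 600/260 = 2.3077
Overall dilution factor = 11 × 5.7812 × 6 × 11.406 × 18.182 × 2.3077 = 1.8261 × 10^5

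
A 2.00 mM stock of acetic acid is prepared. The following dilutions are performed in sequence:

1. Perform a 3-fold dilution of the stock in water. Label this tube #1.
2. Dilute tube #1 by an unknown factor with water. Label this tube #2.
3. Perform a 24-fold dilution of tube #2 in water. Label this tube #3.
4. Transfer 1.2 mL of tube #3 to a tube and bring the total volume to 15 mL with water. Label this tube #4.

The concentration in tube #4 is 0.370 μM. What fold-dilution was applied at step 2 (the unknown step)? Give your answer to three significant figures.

Step 1: 3-fold → factor 3
Step 2: unknown factor x
Step 3: 24-fold → factor 24
Step 4: 1.2 mL brought to 15 mL → factor 15/1.2 = 12.5
Product of known-step factors = 900
Overall factor = 2.00 mM / (0.370 μM) = 5405.4
x = 5405.4 / 900 = 6.01

6.01-fold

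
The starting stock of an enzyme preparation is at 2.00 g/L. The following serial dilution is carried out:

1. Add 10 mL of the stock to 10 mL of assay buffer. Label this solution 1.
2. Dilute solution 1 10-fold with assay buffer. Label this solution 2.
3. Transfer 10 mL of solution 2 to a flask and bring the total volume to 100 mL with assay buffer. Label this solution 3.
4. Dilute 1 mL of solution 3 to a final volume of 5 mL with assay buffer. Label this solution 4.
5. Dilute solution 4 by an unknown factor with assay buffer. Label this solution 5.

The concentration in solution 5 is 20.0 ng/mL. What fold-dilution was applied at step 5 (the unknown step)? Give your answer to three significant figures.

Step 1: 10 mL + 10 mL = 20 mL total → factor 20/10 = 2
Step 2: 10-fold → factor 10
Step 3: 10 mL brought to 100 mL → factor 100/10 = 10
Step 4: 1 mL brought to 5 mL → factor 5/1 = 5
Step 5: unknown factor x
Product of known-step factors = 1000
Overall factor = 2.00 g/L / (20.0 ng/mL) = 1 × 10^5
x = 1 × 10^5 / 1000 = 100

100-fold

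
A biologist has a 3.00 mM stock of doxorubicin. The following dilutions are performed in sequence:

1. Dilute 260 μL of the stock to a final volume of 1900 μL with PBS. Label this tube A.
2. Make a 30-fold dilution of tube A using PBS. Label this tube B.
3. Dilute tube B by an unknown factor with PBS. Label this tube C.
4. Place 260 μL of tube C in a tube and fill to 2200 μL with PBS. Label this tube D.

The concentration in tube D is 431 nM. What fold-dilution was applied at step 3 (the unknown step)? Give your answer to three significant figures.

3.75-fold

Step 1: 260 μL brought to 1900 μL → factor 1900/260 = 7.3077
Step 2: 30-fold → factor 30
Step 3: unknown factor x
Step 4: 260 μL brought to 2200 μL → factor 2200/260 = 8.4615
Product of known-step factors = 1855
Overall factor = 3.00 mM / (431 nM) = 6960.6
x = 6960.6 / 1855 = 3.75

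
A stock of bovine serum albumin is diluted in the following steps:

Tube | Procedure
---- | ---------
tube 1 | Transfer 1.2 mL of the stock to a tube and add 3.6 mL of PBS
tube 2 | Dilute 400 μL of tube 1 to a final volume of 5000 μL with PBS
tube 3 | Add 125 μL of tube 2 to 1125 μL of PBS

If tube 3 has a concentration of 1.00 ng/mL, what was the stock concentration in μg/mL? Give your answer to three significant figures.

Step 1: 1.2 mL + 3.6 mL = 4.8 mL total → factor 4.8/1.2 = 4
Step 2: 400 μL brought to 5000 μL → factor 5000/400 = 12.5
Step 3: 125 μL + 1125 μL = 1250 μL total → factor 1250/125 = 10
Overall dilution factor = 4 × 12.5 × 10 = 500
Stock = 1.00 ng/mL × 500 = 500.0 ng/mL = 0.500 μg/mL

0.500 μg/mL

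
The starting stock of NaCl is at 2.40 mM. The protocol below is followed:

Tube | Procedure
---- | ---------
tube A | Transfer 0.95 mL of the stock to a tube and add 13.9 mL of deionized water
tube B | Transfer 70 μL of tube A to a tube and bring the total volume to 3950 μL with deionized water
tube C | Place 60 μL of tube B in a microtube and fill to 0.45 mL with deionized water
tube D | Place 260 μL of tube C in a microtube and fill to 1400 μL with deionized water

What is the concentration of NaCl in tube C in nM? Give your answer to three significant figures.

Step 1: 0.95 mL + 13.9 mL = 14.85 mL total → factor 14.85/0.95 = 15.632
Step 2: 70 μL brought to 3950 μL → factor 3950/70 = 56.429
Step 3: 60 μL brought to 0.45 mL → factor 450/60 = 7.5
Dilution factor through tube C = 15.632 × 56.429 × 7.5 = 6615.5
[tube C] = 2.40 mM / 6615.5 = 0.0003628 mM = 363 nM

363 nM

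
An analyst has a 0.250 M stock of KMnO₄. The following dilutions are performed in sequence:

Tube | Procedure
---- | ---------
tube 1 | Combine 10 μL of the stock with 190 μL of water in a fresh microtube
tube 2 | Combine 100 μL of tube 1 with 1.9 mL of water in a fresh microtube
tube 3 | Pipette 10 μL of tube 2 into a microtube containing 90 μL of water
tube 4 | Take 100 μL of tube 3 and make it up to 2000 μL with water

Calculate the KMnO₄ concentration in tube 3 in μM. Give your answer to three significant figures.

62.5 μM

Step 1: 10 μL + 190 μL = 200 μL total → factor 200/10 = 20
Step 2: 100 μL + 1.9 mL = 2000 μL total → factor 2000/100 = 20
Step 3: 10 μL + 90 μL = 100 μL total → factor 100/10 = 10
Dilution factor through tube 3 = 20 × 20 × 10 = 4000
[tube 3] = 0.250 M / 4000 = 6.250 × 10^-5 M = 62.5 μM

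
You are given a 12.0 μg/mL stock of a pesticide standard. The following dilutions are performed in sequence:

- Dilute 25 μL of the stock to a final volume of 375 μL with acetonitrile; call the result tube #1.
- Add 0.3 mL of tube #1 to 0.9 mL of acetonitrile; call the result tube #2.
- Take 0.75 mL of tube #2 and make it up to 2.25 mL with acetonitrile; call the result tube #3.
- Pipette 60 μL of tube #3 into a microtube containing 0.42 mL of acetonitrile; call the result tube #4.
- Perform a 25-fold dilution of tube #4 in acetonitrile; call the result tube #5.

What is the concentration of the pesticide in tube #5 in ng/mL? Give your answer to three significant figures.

0.333 ng/mL

Step 1: 25 μL brought to 375 μL → factor 375/25 = 15
Step 2: 0.3 mL + 0.9 mL = 1.2 mL total → factor 1.2/0.3 = 4
Step 3: 0.75 mL brought to 2.25 mL → factor 2.25/0.75 = 3
Step 4: 60 μL + 0.42 mL = 480 μL total → factor 480/60 = 8
Step 5: 25-fold → factor 25
Overall dilution factor = 15 × 4 × 3 × 8 × 25 = 36000
Final = 12.0 μg/mL / 36000 = 0.0003333 μg/mL = 0.333 ng/mL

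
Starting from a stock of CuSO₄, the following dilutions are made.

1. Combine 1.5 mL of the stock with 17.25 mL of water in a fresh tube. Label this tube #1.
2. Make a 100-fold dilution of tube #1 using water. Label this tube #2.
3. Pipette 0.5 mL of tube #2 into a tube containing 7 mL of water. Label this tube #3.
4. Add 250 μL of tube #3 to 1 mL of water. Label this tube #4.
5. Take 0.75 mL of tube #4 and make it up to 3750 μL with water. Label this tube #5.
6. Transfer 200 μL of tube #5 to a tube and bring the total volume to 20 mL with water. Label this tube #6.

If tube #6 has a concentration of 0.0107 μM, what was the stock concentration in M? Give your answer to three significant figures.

0.502 M

Step 1: 1.5 mL + 17.25 mL = 18.75 mL total → factor 18.75/1.5 = 12.5
Step 2: 100-fold → factor 100
Step 3: 0.5 mL + 7 mL = 7.5 mL total → factor 7.5/0.5 = 15
Step 4: 250 μL + 1 mL = 1250 μL total → factor 1250/250 = 5
Step 5: 0.75 mL brought to 3750 μL → factor 3.75/0.75 = 5
Step 6: 200 μL brought to 20 mL → factor 20000/200 = 100
Overall dilution factor = 12.5 × 100 × 15 × 5 × 5 × 100 = 4.6875 × 10^7
Stock = 0.0107 μM × 4.6875 × 10^7 = 5.016 × 10^5 μM = 0.502 M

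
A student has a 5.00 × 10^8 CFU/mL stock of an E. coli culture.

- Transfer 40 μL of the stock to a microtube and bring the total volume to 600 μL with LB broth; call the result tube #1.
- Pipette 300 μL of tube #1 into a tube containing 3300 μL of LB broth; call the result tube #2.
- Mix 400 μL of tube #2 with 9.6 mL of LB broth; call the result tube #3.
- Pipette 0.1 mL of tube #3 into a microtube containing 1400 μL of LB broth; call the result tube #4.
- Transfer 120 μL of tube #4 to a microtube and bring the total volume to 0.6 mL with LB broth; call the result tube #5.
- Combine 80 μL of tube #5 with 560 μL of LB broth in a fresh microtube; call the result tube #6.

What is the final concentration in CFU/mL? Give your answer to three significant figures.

Step 1: 40 μL brought to 600 μL → factor 600/40 = 15
Step 2: 300 μL + 3300 μL = 3600 μL total → factor 3600/300 = 12
Step 3: 400 μL + 9.6 mL = 10000 μL total → factor 10000/400 = 25
Step 4: 0.1 mL + 1400 μL = 1.5 mL total → factor 1.5/0.1 = 15
Step 5: 120 μL brought to 0.6 mL → factor 600/120 = 5
Step 6: 80 μL + 560 μL = 640 μL total → factor 640/80 = 8
Overall dilution factor = 15 × 12 × 25 × 15 × 5 × 8 = 2.7 × 10^6
Final = 5.00 × 10^8 CFU/mL / 2.7 × 10^6 = 185 CFU/mL

185 CFU/mL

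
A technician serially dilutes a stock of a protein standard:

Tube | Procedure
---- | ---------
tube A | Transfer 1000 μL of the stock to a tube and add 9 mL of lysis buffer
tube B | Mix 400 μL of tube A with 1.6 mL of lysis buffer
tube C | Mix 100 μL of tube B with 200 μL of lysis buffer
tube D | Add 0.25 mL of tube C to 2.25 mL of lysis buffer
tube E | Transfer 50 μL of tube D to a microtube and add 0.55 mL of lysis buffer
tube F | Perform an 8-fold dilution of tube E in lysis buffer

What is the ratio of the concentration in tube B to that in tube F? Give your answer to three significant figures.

Step 1: 1000 μL + 9 mL = 10000 μL total → factor 10000/1000 = 10
Step 2: 400 μL + 1.6 mL = 2000 μL total → factor 2000/400 = 5
Step 3: 100 μL + 200 μL = 300 μL total → factor 300/100 = 3
Step 4: 0.25 mL + 2.25 mL = 2.5 mL total → factor 2.5/0.25 = 10
Step 5: 50 μL + 0.55 mL = 600 μL total → factor 600/50 = 12
Step 6: 8-fold → factor 8
Dilution factor to tube B = 50; to tube F = 1.44 × 10^5
[tube B]/[tube F] = (factor to tube F)/(factor to tube B) = 1.44 × 10^5/50 = 2.88 × 10^3

2.88 × 10^3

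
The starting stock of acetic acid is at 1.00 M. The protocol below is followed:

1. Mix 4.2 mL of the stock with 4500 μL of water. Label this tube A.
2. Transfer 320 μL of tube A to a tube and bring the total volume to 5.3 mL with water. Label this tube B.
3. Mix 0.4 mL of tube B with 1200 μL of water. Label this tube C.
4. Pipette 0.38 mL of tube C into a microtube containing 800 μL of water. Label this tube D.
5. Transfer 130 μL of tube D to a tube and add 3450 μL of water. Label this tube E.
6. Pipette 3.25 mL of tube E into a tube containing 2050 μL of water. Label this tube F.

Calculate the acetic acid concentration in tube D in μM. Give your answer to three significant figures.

Step 1: 4.2 mL + 4500 μL = 8.7 mL total → factor 8.7/4.2 = 2.0714
Step 2: 320 μL brought to 5.3 mL → factor 5300/320 = 16.562
Step 3: 0.4 mL + 1200 μL = 1.6 mL total → factor 1.6/0.4 = 4
Step 4: 0.38 mL + 800 μL = 1.18 mL total → factor 1.18/0.38 = 3.1053
Dilution factor through tube D = 2.0714 × 16.562 × 4 × 3.1053 = 426.14
[tube D] = 1.00 M / 426.14 = 0.002347 M = 2.35 × 10^3 μM

2.35 × 10^3 μM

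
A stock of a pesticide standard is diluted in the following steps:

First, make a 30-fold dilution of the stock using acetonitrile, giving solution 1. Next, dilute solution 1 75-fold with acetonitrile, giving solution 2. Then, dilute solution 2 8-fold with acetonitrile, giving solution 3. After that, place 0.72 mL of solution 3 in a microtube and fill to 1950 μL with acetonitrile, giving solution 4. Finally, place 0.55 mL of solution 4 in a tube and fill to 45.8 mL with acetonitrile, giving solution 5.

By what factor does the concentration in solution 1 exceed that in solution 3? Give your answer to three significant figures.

Step 1: 30-fold → factor 30
Step 2: 75-fold → factor 75
Step 3: 8-fold → factor 8
Dilution factor to solution 1 = 30; to solution 3 = 18000
[solution 1]/[solution 3] = (factor to solution 3)/(factor to solution 1) = 18000/30 = 600

600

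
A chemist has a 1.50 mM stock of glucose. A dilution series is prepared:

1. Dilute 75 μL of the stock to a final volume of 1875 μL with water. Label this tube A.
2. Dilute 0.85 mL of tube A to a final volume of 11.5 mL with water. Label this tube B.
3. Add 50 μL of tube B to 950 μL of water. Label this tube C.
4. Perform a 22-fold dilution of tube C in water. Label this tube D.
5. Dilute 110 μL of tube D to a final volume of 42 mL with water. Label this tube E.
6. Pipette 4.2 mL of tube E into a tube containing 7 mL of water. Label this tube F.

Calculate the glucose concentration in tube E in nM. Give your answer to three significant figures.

Step 1: 75 μL brought to 1875 μL → factor 1875/75 = 25
Step 2: 0.85 mL brought to 11.5 mL → factor 11.5/0.85 = 13.529
Step 3: 50 μL + 950 μL = 1000 μL total → factor 1000/50 = 20
Step 4: 22-fold → factor 22
Step 5: 110 μL brought to 42 mL → factor 42000/110 = 381.82
Dilution factor through tube E = 25 × 13.529 × 20 × 22 × 381.82 = 5.6824 × 10^7
[tube E] = 1.50 mM / 5.6824 × 10^7 = 2.640 × 10^-8 mM = 0.0264 nM

0.0264 nM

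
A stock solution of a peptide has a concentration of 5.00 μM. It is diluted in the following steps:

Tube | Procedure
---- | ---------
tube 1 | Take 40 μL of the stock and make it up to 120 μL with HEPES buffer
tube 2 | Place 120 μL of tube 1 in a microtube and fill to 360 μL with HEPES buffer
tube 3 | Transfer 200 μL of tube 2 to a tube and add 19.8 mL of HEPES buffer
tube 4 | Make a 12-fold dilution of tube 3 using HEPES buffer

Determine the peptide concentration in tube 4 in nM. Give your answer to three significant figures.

Step 1: 40 μL brought to 120 μL → factor 120/40 = 3
Step 2: 120 μL brought to 360 μL → factor 360/120 = 3
Step 3: 200 μL + 19.8 mL = 20000 μL total → factor 20000/200 = 100
Step 4: 12-fold → factor 12
Overall dilution factor = 3 × 3 × 100 × 12 = 10800
Final = 5.00 μM / 10800 = 0.0004630 μM = 0.463 nM

0.463 nM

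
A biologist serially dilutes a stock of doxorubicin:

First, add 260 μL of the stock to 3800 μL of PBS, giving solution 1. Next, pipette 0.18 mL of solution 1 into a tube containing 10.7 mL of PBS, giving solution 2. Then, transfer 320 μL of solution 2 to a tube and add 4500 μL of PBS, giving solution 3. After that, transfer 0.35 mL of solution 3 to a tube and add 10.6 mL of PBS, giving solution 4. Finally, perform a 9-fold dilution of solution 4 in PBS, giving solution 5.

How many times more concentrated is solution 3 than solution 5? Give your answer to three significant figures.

282

Step 1: 260 μL + 3800 μL = 4060 μL total → factor 4060/260 = 15.615
Step 2: 0.18 mL + 10.7 mL = 10.88 mL total → factor 10.88/0.18 = 60.444
Step 3: 320 μL + 4500 μL = 4820 μL total → factor 4820/320 = 15.062
Step 4: 0.35 mL + 10.6 mL = 10.95 mL total → factor 10.95/0.35 = 31.286
Step 5: 9-fold → factor 9
Dilution factor to solution 3 = 14217; to solution 5 = 4.0031 × 10^6
[solution 3]/[solution 5] = (factor to solution 5)/(factor to solution 3) = 4.0031 × 10^6/14217 = 282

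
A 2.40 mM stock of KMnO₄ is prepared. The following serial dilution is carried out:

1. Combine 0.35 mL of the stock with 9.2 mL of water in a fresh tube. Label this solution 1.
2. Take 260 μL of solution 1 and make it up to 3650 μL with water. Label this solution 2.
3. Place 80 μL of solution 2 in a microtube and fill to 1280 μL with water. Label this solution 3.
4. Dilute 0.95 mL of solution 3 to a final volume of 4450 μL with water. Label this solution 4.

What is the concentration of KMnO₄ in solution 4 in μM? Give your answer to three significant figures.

Step 1: 0.35 mL + 9.2 mL = 9.55 mL total → factor 9.55/0.35 = 27.286
Step 2: 260 μL brought to 3650 μL → factor 3650/260 = 14.038
Step 3: 80 μL brought to 1280 μL → factor 1280/80 = 16
Step 4: 0.95 mL brought to 4450 μL → factor 4.45/0.95 = 4.6842
Dilution factor through solution 4 = 27.286 × 14.038 × 16 × 4.6842 = 28709
[solution 4] = 2.40 mM / 28709 = 8.360 × 10^-5 mM = 0.0836 μM

0.0836 μM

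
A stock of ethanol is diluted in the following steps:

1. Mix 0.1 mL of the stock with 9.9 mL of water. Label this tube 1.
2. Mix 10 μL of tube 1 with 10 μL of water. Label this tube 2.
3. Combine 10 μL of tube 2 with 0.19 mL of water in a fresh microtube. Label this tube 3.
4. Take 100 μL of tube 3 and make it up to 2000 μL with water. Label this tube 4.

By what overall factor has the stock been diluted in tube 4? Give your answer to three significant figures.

Step 1: 0.1 mL + 9.9 mL = 10 mL total → factor 10/0.1 = 100
Step 2: 10 μL + 10 μL = 20 μL total → factor 20/10 = 2
Step 3: 10 μL + 0.19 mL = 200 μL total → factor 200/10 = 20
Step 4: 100 μL brought to 2000 μL → factor 2000/100 = 20
Overall dilution factor = 100 × 2 × 20 × 20 = 80000

8.00 × 10^4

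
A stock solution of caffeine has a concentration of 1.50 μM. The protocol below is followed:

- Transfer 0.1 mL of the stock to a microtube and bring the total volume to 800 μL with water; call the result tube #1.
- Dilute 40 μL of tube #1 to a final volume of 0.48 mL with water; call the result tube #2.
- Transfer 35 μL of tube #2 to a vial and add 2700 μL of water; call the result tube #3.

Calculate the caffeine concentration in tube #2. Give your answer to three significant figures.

Step 1: 0.1 mL brought to 800 μL → factor 0.8/0.1 = 8
Step 2: 40 μL brought to 0.48 mL → factor 480/40 = 12
Dilution factor through tube #2 = 8 × 12 = 96
[tube #2] = 1.50 μM / 96 = 0.0156 μM

0.0156 μM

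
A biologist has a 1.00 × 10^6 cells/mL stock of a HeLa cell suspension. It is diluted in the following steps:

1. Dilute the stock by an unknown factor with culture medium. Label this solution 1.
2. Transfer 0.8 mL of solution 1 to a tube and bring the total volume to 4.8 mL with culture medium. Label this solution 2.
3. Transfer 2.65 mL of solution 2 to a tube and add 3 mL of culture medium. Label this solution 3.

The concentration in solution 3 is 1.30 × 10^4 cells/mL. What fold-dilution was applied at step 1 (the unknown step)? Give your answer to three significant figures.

6.01-fold

Step 1: unknown factor x
Step 2: 0.8 mL brought to 4.8 mL → factor 4.8/0.8 = 6
Step 3: 2.65 mL + 3 mL = 5.65 mL total → factor 5.65/2.65 = 2.1321
Product of known-step factors = 12.792
Overall factor = 1.00 × 10^6 cells/mL / (1.30 × 10^4 cells/mL) = 76.923
x = 76.923 / 12.792 = 6.01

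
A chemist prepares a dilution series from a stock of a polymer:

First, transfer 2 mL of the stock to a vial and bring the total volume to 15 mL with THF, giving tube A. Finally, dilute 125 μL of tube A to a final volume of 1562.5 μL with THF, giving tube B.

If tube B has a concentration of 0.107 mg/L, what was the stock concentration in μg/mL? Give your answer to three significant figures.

Step 1: 2 mL brought to 15 mL → factor 15/2 = 7.5
Step 2: 125 μL brought to 1562.5 μL → factor 1562.5/125 = 12.5
Overall dilution factor = 7.5 × 12.5 = 93.75
Stock = 0.107 mg/L × 93.75 = 10.03 mg/L = 10.0 μg/mL

10.0 μg/mL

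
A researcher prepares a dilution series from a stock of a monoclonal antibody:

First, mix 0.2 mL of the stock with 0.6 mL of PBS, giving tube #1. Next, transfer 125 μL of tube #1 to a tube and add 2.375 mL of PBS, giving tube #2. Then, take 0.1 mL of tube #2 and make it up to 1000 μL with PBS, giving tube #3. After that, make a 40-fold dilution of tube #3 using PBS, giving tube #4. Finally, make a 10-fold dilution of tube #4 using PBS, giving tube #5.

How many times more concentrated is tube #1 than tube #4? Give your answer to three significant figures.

Step 1: 0.2 mL + 0.6 mL = 0.8 mL total → factor 0.8/0.2 = 4
Step 2: 125 μL + 2.375 mL = 2500 μL total → factor 2500/125 = 20
Step 3: 0.1 mL brought to 1000 μL → factor 1/0.1 = 10
Step 4: 40-fold → factor 40
Dilution factor to tube #1 = 4; to tube #4 = 32000
[tube #1]/[tube #4] = (factor to tube #4)/(factor to tube #1) = 32000/4 = 8.00 × 10^3

8.00 × 10^3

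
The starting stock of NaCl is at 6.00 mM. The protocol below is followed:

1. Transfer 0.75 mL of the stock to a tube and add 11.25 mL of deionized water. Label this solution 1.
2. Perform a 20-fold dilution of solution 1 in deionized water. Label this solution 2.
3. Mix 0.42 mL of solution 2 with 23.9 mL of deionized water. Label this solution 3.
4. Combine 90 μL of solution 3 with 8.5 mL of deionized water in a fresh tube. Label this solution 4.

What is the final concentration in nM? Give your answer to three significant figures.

Step 1: 0.75 mL + 11.25 mL = 12 mL total → factor 12/0.75 = 16
Step 2: 20-fold → factor 20
Step 3: 0.42 mL + 23.9 mL = 24.32 mL total → factor 24.32/0.42 = 57.905
Step 4: 90 μL + 8.5 mL = 8590 μL total → factor 8590/90 = 95.444
Overall dilution factor = 16 × 20 × 57.905 × 95.444 = 1.7685 × 10^6
Final = 6.00 mM / 1.7685 × 10^6 = 3.393 × 10^-6 mM = 3.39 nM

3.39 nM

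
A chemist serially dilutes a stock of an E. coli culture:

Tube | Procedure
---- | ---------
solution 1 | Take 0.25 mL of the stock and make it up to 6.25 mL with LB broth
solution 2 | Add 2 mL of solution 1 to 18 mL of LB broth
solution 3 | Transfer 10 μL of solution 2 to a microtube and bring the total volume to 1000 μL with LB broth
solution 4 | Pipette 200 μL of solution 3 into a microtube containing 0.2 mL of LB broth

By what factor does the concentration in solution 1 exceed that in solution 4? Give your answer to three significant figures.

2.00 × 10^3

Step 1: 0.25 mL brought to 6.25 mL → factor 6.25/0.25 = 25
Step 2: 2 mL + 18 mL = 20 mL total → factor 20/2 = 10
Step 3: 10 μL brought to 1000 μL → factor 1000/10 = 100
Step 4: 200 μL + 0.2 mL = 400 μL total → factor 400/200 = 2
Dilution factor to solution 1 = 25; to solution 4 = 50000
[solution 1]/[solution 4] = (factor to solution 4)/(factor to solution 1) = 50000/25 = 2.00 × 10^3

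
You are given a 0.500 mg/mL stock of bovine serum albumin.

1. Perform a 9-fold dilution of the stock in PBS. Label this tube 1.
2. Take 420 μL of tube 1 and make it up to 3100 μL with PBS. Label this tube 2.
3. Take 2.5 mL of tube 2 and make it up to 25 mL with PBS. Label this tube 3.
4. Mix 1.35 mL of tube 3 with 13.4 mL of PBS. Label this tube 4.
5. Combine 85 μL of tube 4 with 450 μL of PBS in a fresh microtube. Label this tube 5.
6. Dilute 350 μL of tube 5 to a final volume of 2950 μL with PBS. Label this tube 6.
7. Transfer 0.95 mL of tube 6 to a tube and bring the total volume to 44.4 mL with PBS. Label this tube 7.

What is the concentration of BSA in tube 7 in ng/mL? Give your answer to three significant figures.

0.0278 ng/mL

Step 1: 9-fold → factor 9
Step 2: 420 μL brought to 3100 μL → factor 3100/420 = 7.381
Step 3: 2.5 mL brought to 25 mL → factor 25/2.5 = 10
Step 4: 1.35 mL + 13.4 mL = 14.75 mL total → factor 14.75/1.35 = 10.926
Step 5: 85 μL + 450 μL = 535 μL total → factor 535/85 = 6.2941
Step 6: 350 μL brought to 2950 μL → factor 2950/350 = 8.4286
Step 7: 0.95 mL brought to 44.4 mL → factor 44.4/0.95 = 46.737
Overall dilution factor = 9 × 7.381 × 10 × 10.926 × 6.2941 × 8.4286 × 46.737 = 1.7995 × 10^7
Final = 0.500 mg/mL / 1.7995 × 10^7 = 2.778 × 10^-8 mg/mL = 0.0278 ng/mL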